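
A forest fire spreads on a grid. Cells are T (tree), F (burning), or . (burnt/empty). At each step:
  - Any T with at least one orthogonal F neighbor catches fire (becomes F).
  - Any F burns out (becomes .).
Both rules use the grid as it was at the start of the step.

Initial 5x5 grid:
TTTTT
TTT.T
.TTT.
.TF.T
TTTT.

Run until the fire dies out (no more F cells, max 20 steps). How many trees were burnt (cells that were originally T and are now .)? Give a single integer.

Answer: 17

Derivation:
Step 1: +3 fires, +1 burnt (F count now 3)
Step 2: +5 fires, +3 burnt (F count now 5)
Step 3: +3 fires, +5 burnt (F count now 3)
Step 4: +3 fires, +3 burnt (F count now 3)
Step 5: +2 fires, +3 burnt (F count now 2)
Step 6: +1 fires, +2 burnt (F count now 1)
Step 7: +0 fires, +1 burnt (F count now 0)
Fire out after step 7
Initially T: 18, now '.': 24
Total burnt (originally-T cells now '.'): 17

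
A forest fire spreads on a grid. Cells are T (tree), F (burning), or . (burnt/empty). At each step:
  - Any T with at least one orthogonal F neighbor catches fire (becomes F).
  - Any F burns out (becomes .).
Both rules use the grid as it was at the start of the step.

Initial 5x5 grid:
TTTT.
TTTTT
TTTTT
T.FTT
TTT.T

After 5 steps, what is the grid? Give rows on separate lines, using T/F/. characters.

Step 1: 3 trees catch fire, 1 burn out
  TTTT.
  TTTTT
  TTFTT
  T..FT
  TTF.T
Step 2: 5 trees catch fire, 3 burn out
  TTTT.
  TTFTT
  TF.FT
  T...F
  TF..T
Step 3: 7 trees catch fire, 5 burn out
  TTFT.
  TF.FT
  F...F
  T....
  F...F
Step 4: 5 trees catch fire, 7 burn out
  TF.F.
  F...F
  .....
  F....
  .....
Step 5: 1 trees catch fire, 5 burn out
  F....
  .....
  .....
  .....
  .....

F....
.....
.....
.....
.....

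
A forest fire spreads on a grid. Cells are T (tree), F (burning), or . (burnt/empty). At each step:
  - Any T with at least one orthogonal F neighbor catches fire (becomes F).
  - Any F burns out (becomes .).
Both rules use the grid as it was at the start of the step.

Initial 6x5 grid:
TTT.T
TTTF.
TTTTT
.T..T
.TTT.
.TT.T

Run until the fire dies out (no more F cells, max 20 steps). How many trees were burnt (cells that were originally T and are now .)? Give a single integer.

Step 1: +2 fires, +1 burnt (F count now 2)
Step 2: +4 fires, +2 burnt (F count now 4)
Step 3: +4 fires, +4 burnt (F count now 4)
Step 4: +3 fires, +4 burnt (F count now 3)
Step 5: +1 fires, +3 burnt (F count now 1)
Step 6: +2 fires, +1 burnt (F count now 2)
Step 7: +2 fires, +2 burnt (F count now 2)
Step 8: +0 fires, +2 burnt (F count now 0)
Fire out after step 8
Initially T: 20, now '.': 28
Total burnt (originally-T cells now '.'): 18

Answer: 18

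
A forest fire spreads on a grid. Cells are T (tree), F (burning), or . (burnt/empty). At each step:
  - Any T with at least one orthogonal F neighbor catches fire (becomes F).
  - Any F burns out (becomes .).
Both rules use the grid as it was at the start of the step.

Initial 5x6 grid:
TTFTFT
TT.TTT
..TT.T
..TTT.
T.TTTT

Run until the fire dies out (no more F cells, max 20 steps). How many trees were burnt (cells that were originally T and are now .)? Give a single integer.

Step 1: +4 fires, +2 burnt (F count now 4)
Step 2: +4 fires, +4 burnt (F count now 4)
Step 3: +3 fires, +4 burnt (F count now 3)
Step 4: +2 fires, +3 burnt (F count now 2)
Step 5: +3 fires, +2 burnt (F count now 3)
Step 6: +2 fires, +3 burnt (F count now 2)
Step 7: +1 fires, +2 burnt (F count now 1)
Step 8: +0 fires, +1 burnt (F count now 0)
Fire out after step 8
Initially T: 20, now '.': 29
Total burnt (originally-T cells now '.'): 19

Answer: 19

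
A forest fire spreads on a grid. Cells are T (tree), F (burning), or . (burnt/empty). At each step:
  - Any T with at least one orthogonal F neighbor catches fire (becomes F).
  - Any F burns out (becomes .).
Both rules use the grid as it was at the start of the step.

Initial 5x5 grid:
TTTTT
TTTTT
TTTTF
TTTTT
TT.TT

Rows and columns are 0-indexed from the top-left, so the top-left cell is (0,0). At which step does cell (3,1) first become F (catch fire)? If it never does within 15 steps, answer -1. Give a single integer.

Step 1: cell (3,1)='T' (+3 fires, +1 burnt)
Step 2: cell (3,1)='T' (+5 fires, +3 burnt)
Step 3: cell (3,1)='T' (+5 fires, +5 burnt)
Step 4: cell (3,1)='F' (+4 fires, +5 burnt)
  -> target ignites at step 4
Step 5: cell (3,1)='.' (+4 fires, +4 burnt)
Step 6: cell (3,1)='.' (+2 fires, +4 burnt)
Step 7: cell (3,1)='.' (+0 fires, +2 burnt)
  fire out at step 7

4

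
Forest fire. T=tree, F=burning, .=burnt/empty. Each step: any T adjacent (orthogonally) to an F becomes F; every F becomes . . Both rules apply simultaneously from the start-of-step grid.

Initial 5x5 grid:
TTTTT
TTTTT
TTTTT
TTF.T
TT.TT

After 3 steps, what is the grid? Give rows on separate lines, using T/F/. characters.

Step 1: 2 trees catch fire, 1 burn out
  TTTTT
  TTTTT
  TTFTT
  TF..T
  TT.TT
Step 2: 5 trees catch fire, 2 burn out
  TTTTT
  TTFTT
  TF.FT
  F...T
  TF.TT
Step 3: 6 trees catch fire, 5 burn out
  TTFTT
  TF.FT
  F...F
  ....T
  F..TT

TTFTT
TF.FT
F...F
....T
F..TT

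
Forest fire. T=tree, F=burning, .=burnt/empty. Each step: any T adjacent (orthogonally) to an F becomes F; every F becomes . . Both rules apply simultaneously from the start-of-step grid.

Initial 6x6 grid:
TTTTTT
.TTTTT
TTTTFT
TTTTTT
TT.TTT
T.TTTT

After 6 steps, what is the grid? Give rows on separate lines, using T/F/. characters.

Step 1: 4 trees catch fire, 1 burn out
  TTTTTT
  .TTTFT
  TTTF.F
  TTTTFT
  TT.TTT
  T.TTTT
Step 2: 7 trees catch fire, 4 burn out
  TTTTFT
  .TTF.F
  TTF...
  TTTF.F
  TT.TFT
  T.TTTT
Step 3: 8 trees catch fire, 7 burn out
  TTTF.F
  .TF...
  TF....
  TTF...
  TT.F.F
  T.TTFT
Step 4: 6 trees catch fire, 8 burn out
  TTF...
  .F....
  F.....
  TF....
  TT....
  T.TF.F
Step 5: 4 trees catch fire, 6 burn out
  TF....
  ......
  ......
  F.....
  TF....
  T.F...
Step 6: 2 trees catch fire, 4 burn out
  F.....
  ......
  ......
  ......
  F.....
  T.....

F.....
......
......
......
F.....
T.....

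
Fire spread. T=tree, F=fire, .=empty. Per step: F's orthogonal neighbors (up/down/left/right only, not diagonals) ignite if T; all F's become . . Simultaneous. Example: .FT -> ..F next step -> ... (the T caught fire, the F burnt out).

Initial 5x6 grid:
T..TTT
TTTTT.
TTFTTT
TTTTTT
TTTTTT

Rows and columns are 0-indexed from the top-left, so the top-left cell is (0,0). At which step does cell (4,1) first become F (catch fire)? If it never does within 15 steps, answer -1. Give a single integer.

Step 1: cell (4,1)='T' (+4 fires, +1 burnt)
Step 2: cell (4,1)='T' (+7 fires, +4 burnt)
Step 3: cell (4,1)='F' (+8 fires, +7 burnt)
  -> target ignites at step 3
Step 4: cell (4,1)='.' (+5 fires, +8 burnt)
Step 5: cell (4,1)='.' (+2 fires, +5 burnt)
Step 6: cell (4,1)='.' (+0 fires, +2 burnt)
  fire out at step 6

3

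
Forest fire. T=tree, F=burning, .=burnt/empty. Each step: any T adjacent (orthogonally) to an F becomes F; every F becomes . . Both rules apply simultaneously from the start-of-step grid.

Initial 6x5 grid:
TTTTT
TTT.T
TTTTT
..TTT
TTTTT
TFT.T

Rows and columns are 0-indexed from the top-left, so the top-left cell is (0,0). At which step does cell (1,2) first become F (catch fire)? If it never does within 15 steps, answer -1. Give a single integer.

Step 1: cell (1,2)='T' (+3 fires, +1 burnt)
Step 2: cell (1,2)='T' (+2 fires, +3 burnt)
Step 3: cell (1,2)='T' (+2 fires, +2 burnt)
Step 4: cell (1,2)='T' (+3 fires, +2 burnt)
Step 5: cell (1,2)='F' (+5 fires, +3 burnt)
  -> target ignites at step 5
Step 6: cell (1,2)='.' (+4 fires, +5 burnt)
Step 7: cell (1,2)='.' (+4 fires, +4 burnt)
Step 8: cell (1,2)='.' (+2 fires, +4 burnt)
Step 9: cell (1,2)='.' (+0 fires, +2 burnt)
  fire out at step 9

5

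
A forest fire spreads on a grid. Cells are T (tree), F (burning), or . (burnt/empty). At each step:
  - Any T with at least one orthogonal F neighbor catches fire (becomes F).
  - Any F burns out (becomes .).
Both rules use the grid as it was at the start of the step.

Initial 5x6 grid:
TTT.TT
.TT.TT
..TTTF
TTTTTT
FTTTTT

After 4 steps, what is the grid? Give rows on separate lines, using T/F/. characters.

Step 1: 5 trees catch fire, 2 burn out
  TTT.TT
  .TT.TF
  ..TTF.
  FTTTTF
  .FTTTT
Step 2: 7 trees catch fire, 5 burn out
  TTT.TF
  .TT.F.
  ..TF..
  .FTTF.
  ..FTTF
Step 3: 6 trees catch fire, 7 burn out
  TTT.F.
  .TT...
  ..F...
  ..FF..
  ...FF.
Step 4: 1 trees catch fire, 6 burn out
  TTT...
  .TF...
  ......
  ......
  ......

TTT...
.TF...
......
......
......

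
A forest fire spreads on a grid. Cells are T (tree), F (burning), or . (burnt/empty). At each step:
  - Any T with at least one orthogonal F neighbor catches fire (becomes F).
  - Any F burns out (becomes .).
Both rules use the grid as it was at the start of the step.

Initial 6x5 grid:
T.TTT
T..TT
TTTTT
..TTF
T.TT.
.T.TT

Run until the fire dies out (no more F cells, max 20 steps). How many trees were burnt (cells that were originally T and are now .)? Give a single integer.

Answer: 18

Derivation:
Step 1: +2 fires, +1 burnt (F count now 2)
Step 2: +4 fires, +2 burnt (F count now 4)
Step 3: +5 fires, +4 burnt (F count now 5)
Step 4: +3 fires, +5 burnt (F count now 3)
Step 5: +2 fires, +3 burnt (F count now 2)
Step 6: +1 fires, +2 burnt (F count now 1)
Step 7: +1 fires, +1 burnt (F count now 1)
Step 8: +0 fires, +1 burnt (F count now 0)
Fire out after step 8
Initially T: 20, now '.': 28
Total burnt (originally-T cells now '.'): 18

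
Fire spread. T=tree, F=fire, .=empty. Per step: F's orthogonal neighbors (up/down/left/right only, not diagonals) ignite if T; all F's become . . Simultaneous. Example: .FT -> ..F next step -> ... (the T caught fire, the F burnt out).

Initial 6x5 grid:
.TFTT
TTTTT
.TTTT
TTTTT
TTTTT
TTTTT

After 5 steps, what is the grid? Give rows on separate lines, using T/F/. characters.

Step 1: 3 trees catch fire, 1 burn out
  .F.FT
  TTFTT
  .TTTT
  TTTTT
  TTTTT
  TTTTT
Step 2: 4 trees catch fire, 3 burn out
  ....F
  TF.FT
  .TFTT
  TTTTT
  TTTTT
  TTTTT
Step 3: 5 trees catch fire, 4 burn out
  .....
  F...F
  .F.FT
  TTFTT
  TTTTT
  TTTTT
Step 4: 4 trees catch fire, 5 burn out
  .....
  .....
  ....F
  TF.FT
  TTFTT
  TTTTT
Step 5: 5 trees catch fire, 4 burn out
  .....
  .....
  .....
  F...F
  TF.FT
  TTFTT

.....
.....
.....
F...F
TF.FT
TTFTT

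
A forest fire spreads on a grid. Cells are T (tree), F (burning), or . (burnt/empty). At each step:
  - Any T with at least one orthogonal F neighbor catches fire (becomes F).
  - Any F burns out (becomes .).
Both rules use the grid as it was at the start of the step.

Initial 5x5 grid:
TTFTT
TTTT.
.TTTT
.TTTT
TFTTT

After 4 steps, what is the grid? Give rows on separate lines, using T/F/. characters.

Step 1: 6 trees catch fire, 2 burn out
  TF.FT
  TTFT.
  .TTTT
  .FTTT
  F.FTT
Step 2: 8 trees catch fire, 6 burn out
  F...F
  TF.F.
  .FFTT
  ..FTT
  ...FT
Step 3: 4 trees catch fire, 8 burn out
  .....
  F....
  ...FT
  ...FT
  ....F
Step 4: 2 trees catch fire, 4 burn out
  .....
  .....
  ....F
  ....F
  .....

.....
.....
....F
....F
.....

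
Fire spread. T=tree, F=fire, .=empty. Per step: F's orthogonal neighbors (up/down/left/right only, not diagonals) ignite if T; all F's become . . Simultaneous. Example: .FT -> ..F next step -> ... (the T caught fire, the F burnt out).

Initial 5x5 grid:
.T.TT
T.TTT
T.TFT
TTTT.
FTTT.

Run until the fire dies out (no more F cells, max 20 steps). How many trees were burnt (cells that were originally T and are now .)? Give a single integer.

Step 1: +6 fires, +2 burnt (F count now 6)
Step 2: +8 fires, +6 burnt (F count now 8)
Step 3: +2 fires, +8 burnt (F count now 2)
Step 4: +0 fires, +2 burnt (F count now 0)
Fire out after step 4
Initially T: 17, now '.': 24
Total burnt (originally-T cells now '.'): 16

Answer: 16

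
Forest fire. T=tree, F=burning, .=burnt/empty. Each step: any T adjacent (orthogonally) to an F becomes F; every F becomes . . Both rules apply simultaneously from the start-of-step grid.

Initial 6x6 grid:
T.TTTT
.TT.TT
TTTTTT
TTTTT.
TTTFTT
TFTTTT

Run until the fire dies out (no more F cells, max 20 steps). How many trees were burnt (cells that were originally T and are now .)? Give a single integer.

Answer: 29

Derivation:
Step 1: +7 fires, +2 burnt (F count now 7)
Step 2: +7 fires, +7 burnt (F count now 7)
Step 3: +5 fires, +7 burnt (F count now 5)
Step 4: +5 fires, +5 burnt (F count now 5)
Step 5: +3 fires, +5 burnt (F count now 3)
Step 6: +2 fires, +3 burnt (F count now 2)
Step 7: +0 fires, +2 burnt (F count now 0)
Fire out after step 7
Initially T: 30, now '.': 35
Total burnt (originally-T cells now '.'): 29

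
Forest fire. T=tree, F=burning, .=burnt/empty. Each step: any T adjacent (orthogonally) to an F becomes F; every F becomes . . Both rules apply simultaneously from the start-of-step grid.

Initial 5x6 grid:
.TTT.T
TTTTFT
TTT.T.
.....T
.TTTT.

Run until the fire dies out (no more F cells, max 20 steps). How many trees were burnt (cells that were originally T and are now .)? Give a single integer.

Step 1: +3 fires, +1 burnt (F count now 3)
Step 2: +3 fires, +3 burnt (F count now 3)
Step 3: +3 fires, +3 burnt (F count now 3)
Step 4: +3 fires, +3 burnt (F count now 3)
Step 5: +1 fires, +3 burnt (F count now 1)
Step 6: +0 fires, +1 burnt (F count now 0)
Fire out after step 6
Initially T: 18, now '.': 25
Total burnt (originally-T cells now '.'): 13

Answer: 13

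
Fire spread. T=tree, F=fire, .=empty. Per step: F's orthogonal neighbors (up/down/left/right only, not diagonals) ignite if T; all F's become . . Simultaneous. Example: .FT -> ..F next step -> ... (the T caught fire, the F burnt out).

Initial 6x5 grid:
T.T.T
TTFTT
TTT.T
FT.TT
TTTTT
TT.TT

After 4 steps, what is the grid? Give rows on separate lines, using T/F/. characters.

Step 1: 7 trees catch fire, 2 burn out
  T.F.T
  TF.FT
  FTF.T
  .F.TT
  FTTTT
  TT.TT
Step 2: 5 trees catch fire, 7 burn out
  T...T
  F...F
  .F..T
  ...TT
  .FTTT
  FT.TT
Step 3: 5 trees catch fire, 5 burn out
  F...F
  .....
  ....F
  ...TT
  ..FTT
  .F.TT
Step 4: 2 trees catch fire, 5 burn out
  .....
  .....
  .....
  ...TF
  ...FT
  ...TT

.....
.....
.....
...TF
...FT
...TT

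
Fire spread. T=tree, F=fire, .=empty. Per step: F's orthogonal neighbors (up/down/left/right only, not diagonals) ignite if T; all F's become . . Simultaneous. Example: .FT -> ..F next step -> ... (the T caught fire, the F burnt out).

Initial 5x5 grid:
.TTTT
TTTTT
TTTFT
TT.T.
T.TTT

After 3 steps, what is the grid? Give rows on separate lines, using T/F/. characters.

Step 1: 4 trees catch fire, 1 burn out
  .TTTT
  TTTFT
  TTF.F
  TT.F.
  T.TTT
Step 2: 5 trees catch fire, 4 burn out
  .TTFT
  TTF.F
  TF...
  TT...
  T.TFT
Step 3: 7 trees catch fire, 5 burn out
  .TF.F
  TF...
  F....
  TF...
  T.F.F

.TF.F
TF...
F....
TF...
T.F.F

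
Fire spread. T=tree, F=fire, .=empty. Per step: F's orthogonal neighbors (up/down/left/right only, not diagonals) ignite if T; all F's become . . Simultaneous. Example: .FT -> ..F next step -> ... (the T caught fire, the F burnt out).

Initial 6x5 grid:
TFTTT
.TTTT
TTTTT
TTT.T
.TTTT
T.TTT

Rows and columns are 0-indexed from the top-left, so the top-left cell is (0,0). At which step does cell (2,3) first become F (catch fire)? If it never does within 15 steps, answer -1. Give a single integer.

Step 1: cell (2,3)='T' (+3 fires, +1 burnt)
Step 2: cell (2,3)='T' (+3 fires, +3 burnt)
Step 3: cell (2,3)='T' (+5 fires, +3 burnt)
Step 4: cell (2,3)='F' (+5 fires, +5 burnt)
  -> target ignites at step 4
Step 5: cell (2,3)='.' (+2 fires, +5 burnt)
Step 6: cell (2,3)='.' (+3 fires, +2 burnt)
Step 7: cell (2,3)='.' (+2 fires, +3 burnt)
Step 8: cell (2,3)='.' (+1 fires, +2 burnt)
Step 9: cell (2,3)='.' (+0 fires, +1 burnt)
  fire out at step 9

4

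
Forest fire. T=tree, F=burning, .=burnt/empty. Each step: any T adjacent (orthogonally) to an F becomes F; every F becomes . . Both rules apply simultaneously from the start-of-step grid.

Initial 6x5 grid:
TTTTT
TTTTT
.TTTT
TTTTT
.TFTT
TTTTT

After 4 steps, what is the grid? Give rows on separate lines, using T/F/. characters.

Step 1: 4 trees catch fire, 1 burn out
  TTTTT
  TTTTT
  .TTTT
  TTFTT
  .F.FT
  TTFTT
Step 2: 6 trees catch fire, 4 burn out
  TTTTT
  TTTTT
  .TFTT
  TF.FT
  ....F
  TF.FT
Step 3: 7 trees catch fire, 6 burn out
  TTTTT
  TTFTT
  .F.FT
  F...F
  .....
  F...F
Step 4: 4 trees catch fire, 7 burn out
  TTFTT
  TF.FT
  ....F
  .....
  .....
  .....

TTFTT
TF.FT
....F
.....
.....
.....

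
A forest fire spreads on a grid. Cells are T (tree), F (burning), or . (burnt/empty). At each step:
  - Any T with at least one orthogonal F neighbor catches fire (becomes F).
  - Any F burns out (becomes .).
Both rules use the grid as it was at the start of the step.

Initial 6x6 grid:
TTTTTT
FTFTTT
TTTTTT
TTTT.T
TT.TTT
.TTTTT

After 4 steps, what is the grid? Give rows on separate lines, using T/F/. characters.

Step 1: 6 trees catch fire, 2 burn out
  FTFTTT
  .F.FTT
  FTFTTT
  TTTT.T
  TT.TTT
  .TTTTT
Step 2: 7 trees catch fire, 6 burn out
  .F.FTT
  ....FT
  .F.FTT
  FTFT.T
  TT.TTT
  .TTTTT
Step 3: 6 trees catch fire, 7 burn out
  ....FT
  .....F
  ....FT
  .F.F.T
  FT.TTT
  .TTTTT
Step 4: 4 trees catch fire, 6 burn out
  .....F
  ......
  .....F
  .....T
  .F.FTT
  .TTTTT

.....F
......
.....F
.....T
.F.FTT
.TTTTT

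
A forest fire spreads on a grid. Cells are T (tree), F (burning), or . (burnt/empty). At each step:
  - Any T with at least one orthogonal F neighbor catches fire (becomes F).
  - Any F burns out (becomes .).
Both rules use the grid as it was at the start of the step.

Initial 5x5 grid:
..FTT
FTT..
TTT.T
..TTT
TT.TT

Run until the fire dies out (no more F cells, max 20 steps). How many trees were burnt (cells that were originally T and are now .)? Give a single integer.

Step 1: +4 fires, +2 burnt (F count now 4)
Step 2: +3 fires, +4 burnt (F count now 3)
Step 3: +1 fires, +3 burnt (F count now 1)
Step 4: +1 fires, +1 burnt (F count now 1)
Step 5: +2 fires, +1 burnt (F count now 2)
Step 6: +2 fires, +2 burnt (F count now 2)
Step 7: +0 fires, +2 burnt (F count now 0)
Fire out after step 7
Initially T: 15, now '.': 23
Total burnt (originally-T cells now '.'): 13

Answer: 13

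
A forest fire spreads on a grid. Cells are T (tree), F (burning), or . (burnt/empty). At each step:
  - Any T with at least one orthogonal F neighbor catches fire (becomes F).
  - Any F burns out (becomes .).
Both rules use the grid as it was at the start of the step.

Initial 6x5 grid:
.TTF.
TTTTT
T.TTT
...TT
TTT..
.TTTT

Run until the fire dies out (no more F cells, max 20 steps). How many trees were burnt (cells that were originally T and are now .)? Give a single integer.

Step 1: +2 fires, +1 burnt (F count now 2)
Step 2: +4 fires, +2 burnt (F count now 4)
Step 3: +4 fires, +4 burnt (F count now 4)
Step 4: +2 fires, +4 burnt (F count now 2)
Step 5: +1 fires, +2 burnt (F count now 1)
Step 6: +0 fires, +1 burnt (F count now 0)
Fire out after step 6
Initially T: 20, now '.': 23
Total burnt (originally-T cells now '.'): 13

Answer: 13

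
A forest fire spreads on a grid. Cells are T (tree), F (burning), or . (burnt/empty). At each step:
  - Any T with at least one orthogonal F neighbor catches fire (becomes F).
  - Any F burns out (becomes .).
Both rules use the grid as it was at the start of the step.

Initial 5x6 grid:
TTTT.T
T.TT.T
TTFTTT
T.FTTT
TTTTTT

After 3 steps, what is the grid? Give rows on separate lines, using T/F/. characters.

Step 1: 5 trees catch fire, 2 burn out
  TTTT.T
  T.FT.T
  TF.FTT
  T..FTT
  TTFTTT
Step 2: 7 trees catch fire, 5 burn out
  TTFT.T
  T..F.T
  F...FT
  T...FT
  TF.FTT
Step 3: 8 trees catch fire, 7 burn out
  TF.F.T
  F....T
  .....F
  F....F
  F...FT

TF.F.T
F....T
.....F
F....F
F...FT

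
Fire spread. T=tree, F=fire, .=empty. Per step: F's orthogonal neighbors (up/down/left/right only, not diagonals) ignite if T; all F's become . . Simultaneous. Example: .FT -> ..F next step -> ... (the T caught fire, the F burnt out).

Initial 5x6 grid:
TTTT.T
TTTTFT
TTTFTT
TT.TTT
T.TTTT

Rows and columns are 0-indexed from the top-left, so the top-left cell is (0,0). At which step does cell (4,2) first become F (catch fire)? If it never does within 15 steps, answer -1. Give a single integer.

Step 1: cell (4,2)='T' (+5 fires, +2 burnt)
Step 2: cell (4,2)='T' (+7 fires, +5 burnt)
Step 3: cell (4,2)='F' (+7 fires, +7 burnt)
  -> target ignites at step 3
Step 4: cell (4,2)='.' (+4 fires, +7 burnt)
Step 5: cell (4,2)='.' (+2 fires, +4 burnt)
Step 6: cell (4,2)='.' (+0 fires, +2 burnt)
  fire out at step 6

3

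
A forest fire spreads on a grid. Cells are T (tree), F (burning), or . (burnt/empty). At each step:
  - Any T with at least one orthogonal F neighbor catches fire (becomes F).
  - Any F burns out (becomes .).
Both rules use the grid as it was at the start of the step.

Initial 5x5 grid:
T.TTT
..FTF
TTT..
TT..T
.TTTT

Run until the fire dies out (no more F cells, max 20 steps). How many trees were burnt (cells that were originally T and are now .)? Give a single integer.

Answer: 14

Derivation:
Step 1: +4 fires, +2 burnt (F count now 4)
Step 2: +2 fires, +4 burnt (F count now 2)
Step 3: +2 fires, +2 burnt (F count now 2)
Step 4: +2 fires, +2 burnt (F count now 2)
Step 5: +1 fires, +2 burnt (F count now 1)
Step 6: +1 fires, +1 burnt (F count now 1)
Step 7: +1 fires, +1 burnt (F count now 1)
Step 8: +1 fires, +1 burnt (F count now 1)
Step 9: +0 fires, +1 burnt (F count now 0)
Fire out after step 9
Initially T: 15, now '.': 24
Total burnt (originally-T cells now '.'): 14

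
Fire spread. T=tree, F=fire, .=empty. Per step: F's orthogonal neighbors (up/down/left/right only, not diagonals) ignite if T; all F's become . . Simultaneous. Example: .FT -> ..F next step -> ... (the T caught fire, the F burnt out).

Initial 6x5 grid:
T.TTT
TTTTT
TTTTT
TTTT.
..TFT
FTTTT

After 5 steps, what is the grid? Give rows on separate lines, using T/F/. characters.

Step 1: 5 trees catch fire, 2 burn out
  T.TTT
  TTTTT
  TTTTT
  TTTF.
  ..F.F
  .FTFT
Step 2: 4 trees catch fire, 5 burn out
  T.TTT
  TTTTT
  TTTFT
  TTF..
  .....
  ..F.F
Step 3: 4 trees catch fire, 4 burn out
  T.TTT
  TTTFT
  TTF.F
  TF...
  .....
  .....
Step 4: 5 trees catch fire, 4 burn out
  T.TFT
  TTF.F
  TF...
  F....
  .....
  .....
Step 5: 4 trees catch fire, 5 burn out
  T.F.F
  TF...
  F....
  .....
  .....
  .....

T.F.F
TF...
F....
.....
.....
.....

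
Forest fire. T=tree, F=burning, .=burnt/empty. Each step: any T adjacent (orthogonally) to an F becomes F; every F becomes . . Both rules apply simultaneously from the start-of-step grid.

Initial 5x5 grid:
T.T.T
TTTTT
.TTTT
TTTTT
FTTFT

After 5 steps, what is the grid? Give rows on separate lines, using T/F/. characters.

Step 1: 5 trees catch fire, 2 burn out
  T.T.T
  TTTTT
  .TTTT
  FTTFT
  .FF.F
Step 2: 4 trees catch fire, 5 burn out
  T.T.T
  TTTTT
  .TTFT
  .FF.F
  .....
Step 3: 4 trees catch fire, 4 burn out
  T.T.T
  TTTFT
  .FF.F
  .....
  .....
Step 4: 3 trees catch fire, 4 burn out
  T.T.T
  TFF.F
  .....
  .....
  .....
Step 5: 3 trees catch fire, 3 burn out
  T.F.F
  F....
  .....
  .....
  .....

T.F.F
F....
.....
.....
.....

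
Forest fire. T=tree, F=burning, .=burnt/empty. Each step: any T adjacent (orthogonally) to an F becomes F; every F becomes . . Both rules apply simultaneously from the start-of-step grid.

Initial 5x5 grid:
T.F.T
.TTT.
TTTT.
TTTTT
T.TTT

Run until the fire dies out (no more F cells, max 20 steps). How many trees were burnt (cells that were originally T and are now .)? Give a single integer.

Answer: 16

Derivation:
Step 1: +1 fires, +1 burnt (F count now 1)
Step 2: +3 fires, +1 burnt (F count now 3)
Step 3: +3 fires, +3 burnt (F count now 3)
Step 4: +4 fires, +3 burnt (F count now 4)
Step 5: +3 fires, +4 burnt (F count now 3)
Step 6: +2 fires, +3 burnt (F count now 2)
Step 7: +0 fires, +2 burnt (F count now 0)
Fire out after step 7
Initially T: 18, now '.': 23
Total burnt (originally-T cells now '.'): 16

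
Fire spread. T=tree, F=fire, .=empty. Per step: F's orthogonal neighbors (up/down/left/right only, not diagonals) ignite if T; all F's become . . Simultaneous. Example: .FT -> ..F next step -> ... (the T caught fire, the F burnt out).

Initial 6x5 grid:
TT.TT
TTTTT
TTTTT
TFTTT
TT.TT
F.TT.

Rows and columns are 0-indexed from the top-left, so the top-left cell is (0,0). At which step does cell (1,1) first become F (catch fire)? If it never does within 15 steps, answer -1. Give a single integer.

Step 1: cell (1,1)='T' (+5 fires, +2 burnt)
Step 2: cell (1,1)='F' (+4 fires, +5 burnt)
  -> target ignites at step 2
Step 3: cell (1,1)='.' (+6 fires, +4 burnt)
Step 4: cell (1,1)='.' (+5 fires, +6 burnt)
Step 5: cell (1,1)='.' (+3 fires, +5 burnt)
Step 6: cell (1,1)='.' (+1 fires, +3 burnt)
Step 7: cell (1,1)='.' (+0 fires, +1 burnt)
  fire out at step 7

2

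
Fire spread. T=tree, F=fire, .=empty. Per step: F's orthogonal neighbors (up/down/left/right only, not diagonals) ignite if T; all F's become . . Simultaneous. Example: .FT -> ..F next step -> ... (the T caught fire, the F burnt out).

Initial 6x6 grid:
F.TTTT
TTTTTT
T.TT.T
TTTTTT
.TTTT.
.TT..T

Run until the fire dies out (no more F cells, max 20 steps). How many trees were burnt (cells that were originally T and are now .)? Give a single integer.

Step 1: +1 fires, +1 burnt (F count now 1)
Step 2: +2 fires, +1 burnt (F count now 2)
Step 3: +2 fires, +2 burnt (F count now 2)
Step 4: +4 fires, +2 burnt (F count now 4)
Step 5: +5 fires, +4 burnt (F count now 5)
Step 6: +5 fires, +5 burnt (F count now 5)
Step 7: +5 fires, +5 burnt (F count now 5)
Step 8: +2 fires, +5 burnt (F count now 2)
Step 9: +0 fires, +2 burnt (F count now 0)
Fire out after step 9
Initially T: 27, now '.': 35
Total burnt (originally-T cells now '.'): 26

Answer: 26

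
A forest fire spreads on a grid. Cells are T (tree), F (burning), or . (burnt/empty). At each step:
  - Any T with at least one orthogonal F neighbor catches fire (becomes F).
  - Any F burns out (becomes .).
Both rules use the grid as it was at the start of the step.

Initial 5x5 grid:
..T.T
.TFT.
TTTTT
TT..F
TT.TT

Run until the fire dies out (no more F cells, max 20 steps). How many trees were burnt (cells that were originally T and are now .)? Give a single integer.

Step 1: +6 fires, +2 burnt (F count now 6)
Step 2: +3 fires, +6 burnt (F count now 3)
Step 3: +2 fires, +3 burnt (F count now 2)
Step 4: +2 fires, +2 burnt (F count now 2)
Step 5: +1 fires, +2 burnt (F count now 1)
Step 6: +0 fires, +1 burnt (F count now 0)
Fire out after step 6
Initially T: 15, now '.': 24
Total burnt (originally-T cells now '.'): 14

Answer: 14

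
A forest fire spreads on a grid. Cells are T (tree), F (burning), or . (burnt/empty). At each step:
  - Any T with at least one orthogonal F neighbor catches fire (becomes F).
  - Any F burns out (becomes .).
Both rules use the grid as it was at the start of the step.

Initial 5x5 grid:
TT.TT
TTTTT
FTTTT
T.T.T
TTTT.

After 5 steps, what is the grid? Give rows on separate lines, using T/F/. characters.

Step 1: 3 trees catch fire, 1 burn out
  TT.TT
  FTTTT
  .FTTT
  F.T.T
  TTTT.
Step 2: 4 trees catch fire, 3 burn out
  FT.TT
  .FTTT
  ..FTT
  ..T.T
  FTTT.
Step 3: 5 trees catch fire, 4 burn out
  .F.TT
  ..FTT
  ...FT
  ..F.T
  .FTT.
Step 4: 3 trees catch fire, 5 burn out
  ...TT
  ...FT
  ....F
  ....T
  ..FT.
Step 5: 4 trees catch fire, 3 burn out
  ...FT
  ....F
  .....
  ....F
  ...F.

...FT
....F
.....
....F
...F.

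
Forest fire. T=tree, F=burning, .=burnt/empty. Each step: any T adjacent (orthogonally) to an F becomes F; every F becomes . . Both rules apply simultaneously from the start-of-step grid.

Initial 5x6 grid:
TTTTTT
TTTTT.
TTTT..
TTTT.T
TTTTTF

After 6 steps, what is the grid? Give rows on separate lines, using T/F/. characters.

Step 1: 2 trees catch fire, 1 burn out
  TTTTTT
  TTTTT.
  TTTT..
  TTTT.F
  TTTTF.
Step 2: 1 trees catch fire, 2 burn out
  TTTTTT
  TTTTT.
  TTTT..
  TTTT..
  TTTF..
Step 3: 2 trees catch fire, 1 burn out
  TTTTTT
  TTTTT.
  TTTT..
  TTTF..
  TTF...
Step 4: 3 trees catch fire, 2 burn out
  TTTTTT
  TTTTT.
  TTTF..
  TTF...
  TF....
Step 5: 4 trees catch fire, 3 burn out
  TTTTTT
  TTTFT.
  TTF...
  TF....
  F.....
Step 6: 5 trees catch fire, 4 burn out
  TTTFTT
  TTF.F.
  TF....
  F.....
  ......

TTTFTT
TTF.F.
TF....
F.....
......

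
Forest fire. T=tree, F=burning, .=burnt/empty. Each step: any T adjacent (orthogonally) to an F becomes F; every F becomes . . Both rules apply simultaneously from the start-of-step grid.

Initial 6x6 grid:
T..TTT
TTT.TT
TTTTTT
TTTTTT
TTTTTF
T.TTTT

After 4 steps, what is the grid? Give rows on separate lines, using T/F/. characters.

Step 1: 3 trees catch fire, 1 burn out
  T..TTT
  TTT.TT
  TTTTTT
  TTTTTF
  TTTTF.
  T.TTTF
Step 2: 4 trees catch fire, 3 burn out
  T..TTT
  TTT.TT
  TTTTTF
  TTTTF.
  TTTF..
  T.TTF.
Step 3: 5 trees catch fire, 4 burn out
  T..TTT
  TTT.TF
  TTTTF.
  TTTF..
  TTF...
  T.TF..
Step 4: 6 trees catch fire, 5 burn out
  T..TTF
  TTT.F.
  TTTF..
  TTF...
  TF....
  T.F...

T..TTF
TTT.F.
TTTF..
TTF...
TF....
T.F...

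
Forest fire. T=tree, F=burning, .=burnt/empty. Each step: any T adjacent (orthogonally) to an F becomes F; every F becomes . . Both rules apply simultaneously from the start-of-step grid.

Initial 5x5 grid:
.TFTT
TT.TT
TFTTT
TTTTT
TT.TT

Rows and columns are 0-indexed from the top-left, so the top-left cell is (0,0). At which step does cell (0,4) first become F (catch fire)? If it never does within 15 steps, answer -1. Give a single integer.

Step 1: cell (0,4)='T' (+6 fires, +2 burnt)
Step 2: cell (0,4)='F' (+7 fires, +6 burnt)
  -> target ignites at step 2
Step 3: cell (0,4)='.' (+4 fires, +7 burnt)
Step 4: cell (0,4)='.' (+2 fires, +4 burnt)
Step 5: cell (0,4)='.' (+1 fires, +2 burnt)
Step 6: cell (0,4)='.' (+0 fires, +1 burnt)
  fire out at step 6

2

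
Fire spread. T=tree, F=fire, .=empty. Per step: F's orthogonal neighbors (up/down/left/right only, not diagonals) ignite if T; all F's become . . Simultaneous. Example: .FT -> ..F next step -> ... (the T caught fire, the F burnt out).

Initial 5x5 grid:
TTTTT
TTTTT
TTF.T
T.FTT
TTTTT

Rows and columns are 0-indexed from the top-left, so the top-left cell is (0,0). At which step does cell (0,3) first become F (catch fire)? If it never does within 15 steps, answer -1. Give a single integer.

Step 1: cell (0,3)='T' (+4 fires, +2 burnt)
Step 2: cell (0,3)='T' (+7 fires, +4 burnt)
Step 3: cell (0,3)='F' (+8 fires, +7 burnt)
  -> target ignites at step 3
Step 4: cell (0,3)='.' (+2 fires, +8 burnt)
Step 5: cell (0,3)='.' (+0 fires, +2 burnt)
  fire out at step 5

3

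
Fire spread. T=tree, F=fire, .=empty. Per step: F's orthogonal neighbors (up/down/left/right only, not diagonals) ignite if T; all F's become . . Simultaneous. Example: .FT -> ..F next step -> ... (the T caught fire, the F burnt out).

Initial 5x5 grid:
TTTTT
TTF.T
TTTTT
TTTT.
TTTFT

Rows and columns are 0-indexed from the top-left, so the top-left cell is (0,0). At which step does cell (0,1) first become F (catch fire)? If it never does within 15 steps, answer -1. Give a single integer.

Step 1: cell (0,1)='T' (+6 fires, +2 burnt)
Step 2: cell (0,1)='F' (+7 fires, +6 burnt)
  -> target ignites at step 2
Step 3: cell (0,1)='.' (+6 fires, +7 burnt)
Step 4: cell (0,1)='.' (+2 fires, +6 burnt)
Step 5: cell (0,1)='.' (+0 fires, +2 burnt)
  fire out at step 5

2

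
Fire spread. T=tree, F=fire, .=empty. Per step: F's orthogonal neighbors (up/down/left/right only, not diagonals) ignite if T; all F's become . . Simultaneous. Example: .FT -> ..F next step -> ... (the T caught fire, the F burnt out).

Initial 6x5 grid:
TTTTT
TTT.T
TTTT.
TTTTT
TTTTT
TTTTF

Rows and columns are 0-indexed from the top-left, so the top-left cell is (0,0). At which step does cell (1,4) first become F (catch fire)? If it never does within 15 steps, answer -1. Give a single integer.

Step 1: cell (1,4)='T' (+2 fires, +1 burnt)
Step 2: cell (1,4)='T' (+3 fires, +2 burnt)
Step 3: cell (1,4)='T' (+3 fires, +3 burnt)
Step 4: cell (1,4)='T' (+4 fires, +3 burnt)
Step 5: cell (1,4)='T' (+3 fires, +4 burnt)
Step 6: cell (1,4)='T' (+3 fires, +3 burnt)
Step 7: cell (1,4)='T' (+3 fires, +3 burnt)
Step 8: cell (1,4)='T' (+3 fires, +3 burnt)
Step 9: cell (1,4)='T' (+2 fires, +3 burnt)
Step 10: cell (1,4)='F' (+1 fires, +2 burnt)
  -> target ignites at step 10
Step 11: cell (1,4)='.' (+0 fires, +1 burnt)
  fire out at step 11

10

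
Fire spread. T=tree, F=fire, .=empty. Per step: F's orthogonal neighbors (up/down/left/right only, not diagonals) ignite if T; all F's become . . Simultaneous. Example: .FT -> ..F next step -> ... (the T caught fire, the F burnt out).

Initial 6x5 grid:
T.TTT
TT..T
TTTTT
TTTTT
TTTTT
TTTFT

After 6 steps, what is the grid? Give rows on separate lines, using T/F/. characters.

Step 1: 3 trees catch fire, 1 burn out
  T.TTT
  TT..T
  TTTTT
  TTTTT
  TTTFT
  TTF.F
Step 2: 4 trees catch fire, 3 burn out
  T.TTT
  TT..T
  TTTTT
  TTTFT
  TTF.F
  TF...
Step 3: 5 trees catch fire, 4 burn out
  T.TTT
  TT..T
  TTTFT
  TTF.F
  TF...
  F....
Step 4: 4 trees catch fire, 5 burn out
  T.TTT
  TT..T
  TTF.F
  TF...
  F....
  .....
Step 5: 3 trees catch fire, 4 burn out
  T.TTT
  TT..F
  TF...
  F....
  .....
  .....
Step 6: 3 trees catch fire, 3 burn out
  T.TTF
  TF...
  F....
  .....
  .....
  .....

T.TTF
TF...
F....
.....
.....
.....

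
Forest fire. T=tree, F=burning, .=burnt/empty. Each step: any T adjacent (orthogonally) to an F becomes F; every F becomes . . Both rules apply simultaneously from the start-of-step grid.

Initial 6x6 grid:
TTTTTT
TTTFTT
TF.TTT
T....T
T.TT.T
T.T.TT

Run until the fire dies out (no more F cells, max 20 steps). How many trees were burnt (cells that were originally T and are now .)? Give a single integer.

Step 1: +6 fires, +2 burnt (F count now 6)
Step 2: +7 fires, +6 burnt (F count now 7)
Step 3: +4 fires, +7 burnt (F count now 4)
Step 4: +2 fires, +4 burnt (F count now 2)
Step 5: +1 fires, +2 burnt (F count now 1)
Step 6: +1 fires, +1 burnt (F count now 1)
Step 7: +1 fires, +1 burnt (F count now 1)
Step 8: +0 fires, +1 burnt (F count now 0)
Fire out after step 8
Initially T: 25, now '.': 33
Total burnt (originally-T cells now '.'): 22

Answer: 22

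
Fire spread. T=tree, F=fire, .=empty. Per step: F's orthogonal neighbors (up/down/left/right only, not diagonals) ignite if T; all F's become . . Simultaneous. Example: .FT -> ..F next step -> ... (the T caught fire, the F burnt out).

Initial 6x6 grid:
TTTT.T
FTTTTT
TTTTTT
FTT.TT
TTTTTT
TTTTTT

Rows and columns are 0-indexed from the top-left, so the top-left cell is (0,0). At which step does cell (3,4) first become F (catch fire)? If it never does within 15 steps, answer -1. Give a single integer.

Step 1: cell (3,4)='T' (+5 fires, +2 burnt)
Step 2: cell (3,4)='T' (+6 fires, +5 burnt)
Step 3: cell (3,4)='T' (+5 fires, +6 burnt)
Step 4: cell (3,4)='T' (+5 fires, +5 burnt)
Step 5: cell (3,4)='T' (+4 fires, +5 burnt)
Step 6: cell (3,4)='F' (+5 fires, +4 burnt)
  -> target ignites at step 6
Step 7: cell (3,4)='.' (+2 fires, +5 burnt)
Step 8: cell (3,4)='.' (+0 fires, +2 burnt)
  fire out at step 8

6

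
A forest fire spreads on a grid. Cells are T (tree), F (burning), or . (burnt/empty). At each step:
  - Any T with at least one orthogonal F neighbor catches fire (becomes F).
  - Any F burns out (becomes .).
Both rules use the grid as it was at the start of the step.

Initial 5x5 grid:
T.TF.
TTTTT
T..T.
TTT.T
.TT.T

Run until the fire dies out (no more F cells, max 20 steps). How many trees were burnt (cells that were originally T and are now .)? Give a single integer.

Step 1: +2 fires, +1 burnt (F count now 2)
Step 2: +3 fires, +2 burnt (F count now 3)
Step 3: +1 fires, +3 burnt (F count now 1)
Step 4: +1 fires, +1 burnt (F count now 1)
Step 5: +2 fires, +1 burnt (F count now 2)
Step 6: +1 fires, +2 burnt (F count now 1)
Step 7: +1 fires, +1 burnt (F count now 1)
Step 8: +2 fires, +1 burnt (F count now 2)
Step 9: +1 fires, +2 burnt (F count now 1)
Step 10: +0 fires, +1 burnt (F count now 0)
Fire out after step 10
Initially T: 16, now '.': 23
Total burnt (originally-T cells now '.'): 14

Answer: 14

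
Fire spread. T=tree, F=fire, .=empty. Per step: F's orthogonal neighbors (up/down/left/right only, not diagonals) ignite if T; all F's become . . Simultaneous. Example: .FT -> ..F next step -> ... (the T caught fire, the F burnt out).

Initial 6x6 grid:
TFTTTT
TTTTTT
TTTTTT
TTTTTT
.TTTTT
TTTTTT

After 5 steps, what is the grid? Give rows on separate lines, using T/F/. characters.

Step 1: 3 trees catch fire, 1 burn out
  F.FTTT
  TFTTTT
  TTTTTT
  TTTTTT
  .TTTTT
  TTTTTT
Step 2: 4 trees catch fire, 3 burn out
  ...FTT
  F.FTTT
  TFTTTT
  TTTTTT
  .TTTTT
  TTTTTT
Step 3: 5 trees catch fire, 4 burn out
  ....FT
  ...FTT
  F.FTTT
  TFTTTT
  .TTTTT
  TTTTTT
Step 4: 6 trees catch fire, 5 burn out
  .....F
  ....FT
  ...FTT
  F.FTTT
  .FTTTT
  TTTTTT
Step 5: 5 trees catch fire, 6 burn out
  ......
  .....F
  ....FT
  ...FTT
  ..FTTT
  TFTTTT

......
.....F
....FT
...FTT
..FTTT
TFTTTT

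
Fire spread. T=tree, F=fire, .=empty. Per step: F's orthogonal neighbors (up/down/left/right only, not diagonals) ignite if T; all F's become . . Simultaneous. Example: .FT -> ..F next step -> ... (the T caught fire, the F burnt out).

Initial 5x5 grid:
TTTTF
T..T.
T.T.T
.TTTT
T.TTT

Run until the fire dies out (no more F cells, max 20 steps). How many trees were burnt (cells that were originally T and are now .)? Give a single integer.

Answer: 7

Derivation:
Step 1: +1 fires, +1 burnt (F count now 1)
Step 2: +2 fires, +1 burnt (F count now 2)
Step 3: +1 fires, +2 burnt (F count now 1)
Step 4: +1 fires, +1 burnt (F count now 1)
Step 5: +1 fires, +1 burnt (F count now 1)
Step 6: +1 fires, +1 burnt (F count now 1)
Step 7: +0 fires, +1 burnt (F count now 0)
Fire out after step 7
Initially T: 17, now '.': 15
Total burnt (originally-T cells now '.'): 7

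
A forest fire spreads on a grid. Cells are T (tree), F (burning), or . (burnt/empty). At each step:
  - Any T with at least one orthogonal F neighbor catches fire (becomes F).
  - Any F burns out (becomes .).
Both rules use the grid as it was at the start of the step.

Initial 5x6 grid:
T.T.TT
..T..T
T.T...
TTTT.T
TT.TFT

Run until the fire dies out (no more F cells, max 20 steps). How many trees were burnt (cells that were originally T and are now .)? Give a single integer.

Step 1: +2 fires, +1 burnt (F count now 2)
Step 2: +2 fires, +2 burnt (F count now 2)
Step 3: +1 fires, +2 burnt (F count now 1)
Step 4: +2 fires, +1 burnt (F count now 2)
Step 5: +3 fires, +2 burnt (F count now 3)
Step 6: +3 fires, +3 burnt (F count now 3)
Step 7: +0 fires, +3 burnt (F count now 0)
Fire out after step 7
Initially T: 17, now '.': 26
Total burnt (originally-T cells now '.'): 13

Answer: 13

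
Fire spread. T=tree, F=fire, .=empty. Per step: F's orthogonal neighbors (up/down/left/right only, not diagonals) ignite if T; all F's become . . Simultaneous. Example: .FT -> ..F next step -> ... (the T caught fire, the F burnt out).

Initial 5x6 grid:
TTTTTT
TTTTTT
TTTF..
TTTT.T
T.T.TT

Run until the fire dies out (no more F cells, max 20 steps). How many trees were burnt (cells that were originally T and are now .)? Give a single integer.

Answer: 21

Derivation:
Step 1: +3 fires, +1 burnt (F count now 3)
Step 2: +5 fires, +3 burnt (F count now 5)
Step 3: +7 fires, +5 burnt (F count now 7)
Step 4: +4 fires, +7 burnt (F count now 4)
Step 5: +2 fires, +4 burnt (F count now 2)
Step 6: +0 fires, +2 burnt (F count now 0)
Fire out after step 6
Initially T: 24, now '.': 27
Total burnt (originally-T cells now '.'): 21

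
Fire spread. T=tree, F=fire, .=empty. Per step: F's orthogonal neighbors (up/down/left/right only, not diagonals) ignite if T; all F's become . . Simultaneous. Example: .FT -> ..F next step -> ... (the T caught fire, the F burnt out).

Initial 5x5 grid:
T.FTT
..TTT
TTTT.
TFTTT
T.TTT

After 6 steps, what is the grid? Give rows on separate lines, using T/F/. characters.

Step 1: 5 trees catch fire, 2 burn out
  T..FT
  ..FTT
  TFTT.
  F.FTT
  T.TTT
Step 2: 7 trees catch fire, 5 burn out
  T...F
  ...FT
  F.FT.
  ...FT
  F.FTT
Step 3: 4 trees catch fire, 7 burn out
  T....
  ....F
  ...F.
  ....F
  ...FT
Step 4: 1 trees catch fire, 4 burn out
  T....
  .....
  .....
  .....
  ....F
Step 5: 0 trees catch fire, 1 burn out
  T....
  .....
  .....
  .....
  .....
Step 6: 0 trees catch fire, 0 burn out
  T....
  .....
  .....
  .....
  .....

T....
.....
.....
.....
.....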